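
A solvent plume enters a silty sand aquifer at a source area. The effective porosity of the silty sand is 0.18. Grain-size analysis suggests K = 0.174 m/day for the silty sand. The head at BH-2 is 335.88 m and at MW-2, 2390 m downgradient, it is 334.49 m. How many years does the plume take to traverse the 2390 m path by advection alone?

11600

Hydraulic gradient i = (335.88 − 334.49) / 2390 = 1.39 / 2390 = 0.0005816.
Darcy flux q = K · i = 0.1740 × 0.0005816 = 0.0001012 m/day.
Seepage velocity v = q / n_e = 0.0001012 / 0.18 = 0.0005622 m/day.
Travel time t = L / v = 2390 / 0.0005622 = 4.251e+06 days = 11639 years.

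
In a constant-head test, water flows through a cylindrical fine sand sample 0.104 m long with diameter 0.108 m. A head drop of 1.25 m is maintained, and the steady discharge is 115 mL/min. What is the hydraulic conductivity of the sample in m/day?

1.50

Cross-sectional area A = π·(d/2)² = π × (0.108/2)² = 0.009161 m².
Convert discharge: 115 mL/min = 1.917e-06 m³/s.
Darcy's law rearranged: K = Q·L / (A·Δh) = 1.917e-06 × 0.104 / (0.009161 × 1.25) = 1.741e-05 m/s = 1.504 m/day.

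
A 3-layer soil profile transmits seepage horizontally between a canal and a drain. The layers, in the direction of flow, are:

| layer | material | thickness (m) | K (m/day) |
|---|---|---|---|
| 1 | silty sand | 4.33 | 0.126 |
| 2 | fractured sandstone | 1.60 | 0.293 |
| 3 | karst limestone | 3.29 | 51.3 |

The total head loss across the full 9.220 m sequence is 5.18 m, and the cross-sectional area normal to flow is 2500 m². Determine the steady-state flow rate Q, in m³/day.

Flow is perpendicular to layering, so the layers act in series and the equivalent K is the thickness-weighted harmonic mean.
Total thickness L = 4.33 + 1.60 + 3.29 = 9.220 m.
Σ(b_i/K_i) = 4.33/0.126 + 1.60/0.293 + 3.29/51.3 = 39.89 d.
K_eq = L / Σ(b_i/K_i) = 9.220 / 39.89 = 0.2311 m/day.
Q = K_eq · A · (Δh/L) = 0.2311 × 2500 × (5.18/9.220) = 324.6 m³/day.

325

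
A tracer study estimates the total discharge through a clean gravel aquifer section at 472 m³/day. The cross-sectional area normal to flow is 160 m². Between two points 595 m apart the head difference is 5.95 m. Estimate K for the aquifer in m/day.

Hydraulic gradient i = Δh / L = 5.95 / 595 = 0.01000.
From Q = K·A·i, K = Q / (A·i) = 472 / (160.0 × 0.01000) = 295.0 m/day.

295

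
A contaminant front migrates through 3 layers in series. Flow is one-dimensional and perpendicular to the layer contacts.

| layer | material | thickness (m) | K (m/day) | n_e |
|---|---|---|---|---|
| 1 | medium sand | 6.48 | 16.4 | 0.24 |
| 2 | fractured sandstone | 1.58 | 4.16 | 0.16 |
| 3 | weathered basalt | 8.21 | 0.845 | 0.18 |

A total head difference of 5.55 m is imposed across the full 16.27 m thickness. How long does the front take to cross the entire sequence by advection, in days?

6.21

With flow normal to the layers, continuity requires the same specific discharge q through every layer.
Σ(b_i/K_i) = 6.48/16.4 + 1.58/4.16 + 8.21/0.845 = 10.49 d.
q = Δh / Σ(b_i/K_i) = 5.55 / 10.49 = 0.5290 m/day.
In each layer the seepage velocity is v_i = q/n_i, so the layer transit time is t_i = b_i·n_i / q:
  layer 1 (medium sand): t_1 = 6.48 × 0.24 / 0.5290 = 2.940 d
  layer 2 (fractured sandstone): t_2 = 1.58 × 0.16 / 0.5290 = 0.4779 d
  layer 3 (weathered basalt): t_3 = 8.21 × 0.18 / 0.5290 = 2.793 d
Total t = Σ t_i = 6.211 days.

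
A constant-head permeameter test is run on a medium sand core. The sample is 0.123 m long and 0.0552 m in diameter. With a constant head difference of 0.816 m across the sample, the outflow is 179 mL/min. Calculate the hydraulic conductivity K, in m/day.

16.2

Cross-sectional area A = π·(d/2)² = π × (0.0552/2)² = 0.002393 m².
Convert discharge: 179 mL/min = 2.983e-06 m³/s.
Darcy's law rearranged: K = Q·L / (A·Δh) = 2.983e-06 × 0.123 / (0.002393 × 0.816) = 0.0001879 m/s = 16.24 m/day.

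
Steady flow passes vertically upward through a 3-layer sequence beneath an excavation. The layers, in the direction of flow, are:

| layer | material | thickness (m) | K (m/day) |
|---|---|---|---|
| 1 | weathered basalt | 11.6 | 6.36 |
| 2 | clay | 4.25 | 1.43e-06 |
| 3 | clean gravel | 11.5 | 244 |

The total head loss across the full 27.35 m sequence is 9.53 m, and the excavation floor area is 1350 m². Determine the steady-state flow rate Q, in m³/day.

0.00433

Flow is perpendicular to layering, so the layers act in series and the equivalent K is the thickness-weighted harmonic mean.
Total thickness L = 11.6 + 4.25 + 11.5 = 27.35 m.
Σ(b_i/K_i) = 11.6/6.36 + 4.25/1.43e-06 + 11.5/244 = 2.972e+06 d.
K_eq = L / Σ(b_i/K_i) = 27.35 / 2.972e+06 = 9.202e-06 m/day.
Q = K_eq · A · (Δh/L) = 9.202e-06 × 1350 × (9.53/27.35) = 0.004329 m³/day.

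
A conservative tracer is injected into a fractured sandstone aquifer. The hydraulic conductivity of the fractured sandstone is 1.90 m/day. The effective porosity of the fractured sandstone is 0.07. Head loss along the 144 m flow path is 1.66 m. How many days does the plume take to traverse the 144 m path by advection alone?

Hydraulic gradient i = Δh / L = 1.66 / 144 = 0.01153.
Darcy flux q = K · i = 1.900 × 0.01153 = 0.02190 m/day.
Seepage velocity v = q / n_e = 0.02190 / 0.07 = 0.3129 m/day.
Travel time t = L / v = 144 / 0.3129 = 460.2 days.

460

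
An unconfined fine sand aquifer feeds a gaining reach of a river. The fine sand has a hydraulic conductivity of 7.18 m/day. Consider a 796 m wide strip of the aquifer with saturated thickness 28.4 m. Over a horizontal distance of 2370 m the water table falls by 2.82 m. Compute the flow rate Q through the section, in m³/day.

193

Cross-sectional area A = 796 × 28.4 = 22606 m².
Hydraulic gradient i = Δh / L = 2.82 / 2370 = 0.001190.
Darcy's law: Q = K · A · i = 7.180 × 22606 × 0.001190 = 193.1 m³/day.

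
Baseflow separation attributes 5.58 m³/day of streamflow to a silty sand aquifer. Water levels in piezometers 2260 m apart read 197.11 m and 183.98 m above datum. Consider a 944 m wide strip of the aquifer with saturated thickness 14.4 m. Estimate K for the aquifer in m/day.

Cross-sectional area A = 944 × 14.4 = 13594 m².
Hydraulic gradient i = (197.11 − 183.98) / 2260 = 13.13 / 2260 = 0.005810.
From Q = K·A·i, K = Q / (A·i) = 5.58 / (13594 × 0.005810) = 0.07066 m/day.

0.0707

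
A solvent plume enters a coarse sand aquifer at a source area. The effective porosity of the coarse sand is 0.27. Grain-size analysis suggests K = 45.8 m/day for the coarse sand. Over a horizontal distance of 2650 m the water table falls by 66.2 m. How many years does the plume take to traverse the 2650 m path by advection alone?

1.71

Hydraulic gradient i = Δh / L = 66.2 / 2650 = 0.02498.
Darcy flux q = K · i = 45.80 × 0.02498 = 1.144 m/day.
Seepage velocity v = q / n_e = 1.144 / 0.27 = 4.238 m/day.
Travel time t = L / v = 2650 / 4.238 = 625.4 days = 1.712 years.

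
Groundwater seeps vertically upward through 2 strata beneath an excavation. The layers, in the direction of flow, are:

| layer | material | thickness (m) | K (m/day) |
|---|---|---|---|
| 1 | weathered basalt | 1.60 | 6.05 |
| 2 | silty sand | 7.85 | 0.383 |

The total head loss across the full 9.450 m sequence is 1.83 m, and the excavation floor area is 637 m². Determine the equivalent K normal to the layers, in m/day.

Flow is perpendicular to layering, so the layers act in series and the equivalent K is the thickness-weighted harmonic mean.
Total thickness L = 1.60 + 7.85 = 9.450 m.
Σ(b_i/K_i) = 1.60/6.05 + 7.85/0.383 = 20.76 d.
K_eq = L / Σ(b_i/K_i) = 9.450 / 20.76 = 0.4552 m/day.

0.455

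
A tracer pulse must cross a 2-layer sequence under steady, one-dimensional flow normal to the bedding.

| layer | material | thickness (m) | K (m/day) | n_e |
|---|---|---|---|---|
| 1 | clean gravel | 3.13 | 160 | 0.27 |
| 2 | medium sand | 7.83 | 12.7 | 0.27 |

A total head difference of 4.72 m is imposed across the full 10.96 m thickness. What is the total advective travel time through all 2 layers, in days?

0.399

With flow normal to the layers, continuity requires the same specific discharge q through every layer.
Σ(b_i/K_i) = 3.13/160 + 7.83/12.7 = 0.6361 d.
q = Δh / Σ(b_i/K_i) = 4.72 / 0.6361 = 7.420 m/day.
In each layer the seepage velocity is v_i = q/n_i, so the layer transit time is t_i = b_i·n_i / q:
  layer 1 (clean gravel): t_1 = 3.13 × 0.27 / 7.420 = 0.1139 d
  layer 2 (medium sand): t_2 = 7.83 × 0.27 / 7.420 = 0.2849 d
Total t = Σ t_i = 0.3988 days.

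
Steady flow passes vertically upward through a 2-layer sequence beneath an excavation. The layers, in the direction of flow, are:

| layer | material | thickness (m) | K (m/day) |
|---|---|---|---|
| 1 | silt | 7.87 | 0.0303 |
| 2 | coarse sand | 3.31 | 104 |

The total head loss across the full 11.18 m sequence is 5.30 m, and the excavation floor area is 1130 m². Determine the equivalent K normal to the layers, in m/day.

0.0430

Flow is perpendicular to layering, so the layers act in series and the equivalent K is the thickness-weighted harmonic mean.
Total thickness L = 7.87 + 3.31 = 11.18 m.
Σ(b_i/K_i) = 7.87/0.0303 + 3.31/104 = 259.8 d.
K_eq = L / Σ(b_i/K_i) = 11.18 / 259.8 = 0.04304 m/day.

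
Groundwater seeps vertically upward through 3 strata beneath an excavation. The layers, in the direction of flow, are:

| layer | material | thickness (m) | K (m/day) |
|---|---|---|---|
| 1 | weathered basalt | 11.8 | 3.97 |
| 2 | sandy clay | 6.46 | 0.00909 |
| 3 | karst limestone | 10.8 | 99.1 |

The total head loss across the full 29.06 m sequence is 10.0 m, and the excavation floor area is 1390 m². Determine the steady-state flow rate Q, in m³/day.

Flow is perpendicular to layering, so the layers act in series and the equivalent K is the thickness-weighted harmonic mean.
Total thickness L = 11.8 + 6.46 + 10.8 = 29.06 m.
Σ(b_i/K_i) = 11.8/3.97 + 6.46/0.00909 + 10.8/99.1 = 713.8 d.
K_eq = L / Σ(b_i/K_i) = 29.06 / 713.8 = 0.04071 m/day.
Q = K_eq · A · (Δh/L) = 0.04071 × 1390 × (10.0/29.06) = 19.47 m³/day.

19.5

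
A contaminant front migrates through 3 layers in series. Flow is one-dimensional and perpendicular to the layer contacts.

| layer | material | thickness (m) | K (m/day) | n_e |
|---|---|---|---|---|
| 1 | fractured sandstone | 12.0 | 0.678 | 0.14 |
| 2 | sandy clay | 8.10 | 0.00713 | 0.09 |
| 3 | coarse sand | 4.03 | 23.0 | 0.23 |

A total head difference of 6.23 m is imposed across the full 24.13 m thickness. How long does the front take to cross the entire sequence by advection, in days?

618

With flow normal to the layers, continuity requires the same specific discharge q through every layer.
Σ(b_i/K_i) = 12.0/0.678 + 8.10/0.00713 + 4.03/23.0 = 1154 d.
q = Δh / Σ(b_i/K_i) = 6.23 / 1154 = 0.005399 m/day.
In each layer the seepage velocity is v_i = q/n_i, so the layer transit time is t_i = b_i·n_i / q:
  layer 1 (fractured sandstone): t_1 = 12.0 × 0.14 / 0.005399 = 311.2 d
  layer 2 (sandy clay): t_2 = 8.10 × 0.09 / 0.005399 = 135.0 d
  layer 3 (coarse sand): t_3 = 4.03 × 0.23 / 0.005399 = 171.7 d
Total t = Σ t_i = 617.9 days.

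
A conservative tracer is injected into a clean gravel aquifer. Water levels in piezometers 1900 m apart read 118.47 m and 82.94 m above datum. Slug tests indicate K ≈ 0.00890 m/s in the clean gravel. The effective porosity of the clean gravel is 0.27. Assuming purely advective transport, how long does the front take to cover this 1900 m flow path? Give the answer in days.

35.7

Convert K: 0.00890 m/s × 86400 = 769.0 m/day.
Hydraulic gradient i = (118.47 − 82.94) / 1900 = 35.53 / 1900 = 0.01870.
Darcy flux q = K · i = 769.0 × 0.01870 = 14.38 m/day.
Seepage velocity v = q / n_e = 14.38 / 0.27 = 53.26 m/day.
Travel time t = L / v = 1900 / 53.26 = 35.68 days.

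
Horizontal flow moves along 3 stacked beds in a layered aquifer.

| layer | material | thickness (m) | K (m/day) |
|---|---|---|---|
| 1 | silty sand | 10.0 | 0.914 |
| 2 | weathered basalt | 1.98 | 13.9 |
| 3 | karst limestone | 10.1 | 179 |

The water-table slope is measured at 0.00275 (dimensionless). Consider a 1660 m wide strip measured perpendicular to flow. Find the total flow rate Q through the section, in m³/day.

Flow is parallel to layering, so each bed carries its own Darcy discharge and the transmissivities add.
Σ(K_i·b_i) = 0.914×10.0 + 13.9×1.98 + 179×10.1 = 1845 m²/day.
Hydraulic gradient i = 0.00275.
Q = Σ(K_i·b_i) · W · i = 1845 × 1660 × 0.002750 = 8420 m³/day.

8420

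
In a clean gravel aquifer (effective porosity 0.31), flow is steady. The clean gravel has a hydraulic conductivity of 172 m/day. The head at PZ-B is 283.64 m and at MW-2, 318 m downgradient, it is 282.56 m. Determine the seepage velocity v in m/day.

1.88

Hydraulic gradient i = (283.64 − 282.56) / 318 = 1.08 / 318 = 0.003396.
Darcy flux q = K · i = 172.0 × 0.003396 = 0.5842 m/day.
Seepage velocity v = q / n_e = 0.5842 / 0.31 = 1.884 m/day.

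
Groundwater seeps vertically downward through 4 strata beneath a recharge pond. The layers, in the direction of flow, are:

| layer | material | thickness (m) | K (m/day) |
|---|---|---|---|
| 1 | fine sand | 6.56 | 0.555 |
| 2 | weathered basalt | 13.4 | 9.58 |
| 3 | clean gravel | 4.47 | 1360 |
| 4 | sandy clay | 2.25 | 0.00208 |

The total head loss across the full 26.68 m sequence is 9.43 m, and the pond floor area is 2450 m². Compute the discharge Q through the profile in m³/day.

21.1

Flow is perpendicular to layering, so the layers act in series and the equivalent K is the thickness-weighted harmonic mean.
Total thickness L = 6.56 + 13.4 + 4.47 + 2.25 = 26.68 m.
Σ(b_i/K_i) = 6.56/0.555 + 13.4/9.58 + 4.47/1360 + 2.25/0.00208 = 1095 d.
K_eq = L / Σ(b_i/K_i) = 26.68 / 1095 = 0.02437 m/day.
Q = K_eq · A · (Δh/L) = 0.02437 × 2450 × (9.43/26.68) = 21.10 m³/day.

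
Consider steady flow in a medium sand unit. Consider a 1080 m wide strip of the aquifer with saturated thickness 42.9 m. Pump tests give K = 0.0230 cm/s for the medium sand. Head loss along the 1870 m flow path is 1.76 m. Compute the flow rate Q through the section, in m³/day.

Convert K: 0.0230 cm/s × 864 = 19.87 m/day.
Cross-sectional area A = 1080 × 42.9 = 46332 m².
Hydraulic gradient i = Δh / L = 1.76 / 1870 = 0.0009412.
Darcy's law: Q = K · A · i = 19.87 × 46332 × 0.0009412 = 866.6 m³/day.

867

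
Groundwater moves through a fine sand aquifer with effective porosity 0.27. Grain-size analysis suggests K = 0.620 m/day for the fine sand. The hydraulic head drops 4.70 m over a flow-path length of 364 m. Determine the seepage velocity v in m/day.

0.0296

Hydraulic gradient i = Δh / L = 4.70 / 364 = 0.01291.
Darcy flux q = K · i = 0.6200 × 0.01291 = 0.008005 m/day.
Seepage velocity v = q / n_e = 0.008005 / 0.27 = 0.02965 m/day.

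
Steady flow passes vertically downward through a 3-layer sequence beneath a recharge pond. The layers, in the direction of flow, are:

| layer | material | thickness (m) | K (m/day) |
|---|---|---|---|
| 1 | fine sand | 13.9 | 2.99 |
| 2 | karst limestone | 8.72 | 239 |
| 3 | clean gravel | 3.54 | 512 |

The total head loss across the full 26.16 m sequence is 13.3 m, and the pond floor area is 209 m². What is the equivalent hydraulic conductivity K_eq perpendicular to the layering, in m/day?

Flow is perpendicular to layering, so the layers act in series and the equivalent K is the thickness-weighted harmonic mean.
Total thickness L = 13.9 + 8.72 + 3.54 = 26.16 m.
Σ(b_i/K_i) = 13.9/2.99 + 8.72/239 + 3.54/512 = 4.692 d.
K_eq = L / Σ(b_i/K_i) = 26.16 / 4.692 = 5.575 m/day.

5.58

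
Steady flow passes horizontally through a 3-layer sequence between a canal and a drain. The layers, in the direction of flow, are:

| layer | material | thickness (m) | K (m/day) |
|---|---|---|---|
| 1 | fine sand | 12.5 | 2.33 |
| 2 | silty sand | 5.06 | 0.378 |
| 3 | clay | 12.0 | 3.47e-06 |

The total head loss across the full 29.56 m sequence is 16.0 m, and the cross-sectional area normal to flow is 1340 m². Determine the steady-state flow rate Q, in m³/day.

Flow is perpendicular to layering, so the layers act in series and the equivalent K is the thickness-weighted harmonic mean.
Total thickness L = 12.5 + 5.06 + 12.0 = 29.56 m.
Σ(b_i/K_i) = 12.5/2.33 + 5.06/0.378 + 12.0/3.47e-06 = 3.458e+06 d.
K_eq = L / Σ(b_i/K_i) = 29.56 / 3.458e+06 = 8.548e-06 m/day.
Q = K_eq · A · (Δh/L) = 8.548e-06 × 1340 × (16.0/29.56) = 0.006200 m³/day.

0.00620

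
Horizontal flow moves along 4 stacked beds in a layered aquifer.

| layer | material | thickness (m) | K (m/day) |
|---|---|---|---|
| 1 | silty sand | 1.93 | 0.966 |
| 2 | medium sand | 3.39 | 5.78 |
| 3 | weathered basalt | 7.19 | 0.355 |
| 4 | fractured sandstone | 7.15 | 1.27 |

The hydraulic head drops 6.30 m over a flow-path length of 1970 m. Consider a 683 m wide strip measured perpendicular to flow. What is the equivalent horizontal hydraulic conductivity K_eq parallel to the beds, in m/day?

Flow is parallel to layering, so each bed carries its own Darcy discharge and the transmissivities add.
Σ(K_i·b_i) = 0.966×1.93 + 5.78×3.39 + 0.355×7.19 + 1.27×7.15 = 33.09 m²/day.
Total thickness b = 19.66 m, so K_eq = Σ(K_i·b_i)/b = 1.683 m/day.

1.68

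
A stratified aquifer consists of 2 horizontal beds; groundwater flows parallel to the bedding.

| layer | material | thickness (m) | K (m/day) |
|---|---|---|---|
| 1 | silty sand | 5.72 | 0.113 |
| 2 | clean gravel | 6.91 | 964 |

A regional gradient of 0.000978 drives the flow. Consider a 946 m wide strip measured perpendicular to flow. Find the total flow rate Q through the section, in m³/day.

Flow is parallel to layering, so each bed carries its own Darcy discharge and the transmissivities add.
Σ(K_i·b_i) = 0.113×5.72 + 964×6.91 = 6662 m²/day.
Hydraulic gradient i = 0.000978.
Q = Σ(K_i·b_i) · W · i = 6662 × 946 × 0.0009780 = 6163 m³/day.

6160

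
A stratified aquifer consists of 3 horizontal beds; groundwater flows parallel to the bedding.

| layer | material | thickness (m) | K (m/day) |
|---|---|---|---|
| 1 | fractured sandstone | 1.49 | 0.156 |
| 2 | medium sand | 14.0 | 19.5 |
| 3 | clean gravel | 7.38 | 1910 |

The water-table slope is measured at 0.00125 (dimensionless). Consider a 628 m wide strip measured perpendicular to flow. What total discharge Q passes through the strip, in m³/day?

Flow is parallel to layering, so each bed carries its own Darcy discharge and the transmissivities add.
Σ(K_i·b_i) = 0.156×1.49 + 19.5×14.0 + 1910×7.38 = 14369 m²/day.
Hydraulic gradient i = 0.00125.
Q = Σ(K_i·b_i) · W · i = 14369 × 628 × 0.001250 = 11280 m³/day.

11300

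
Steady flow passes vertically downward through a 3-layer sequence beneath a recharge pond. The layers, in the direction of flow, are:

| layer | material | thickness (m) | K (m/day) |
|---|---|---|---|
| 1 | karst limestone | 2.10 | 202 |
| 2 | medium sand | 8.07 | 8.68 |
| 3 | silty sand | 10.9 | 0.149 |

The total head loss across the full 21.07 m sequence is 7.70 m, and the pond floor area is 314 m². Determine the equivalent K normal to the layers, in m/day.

0.284

Flow is perpendicular to layering, so the layers act in series and the equivalent K is the thickness-weighted harmonic mean.
Total thickness L = 2.10 + 8.07 + 10.9 = 21.07 m.
Σ(b_i/K_i) = 2.10/202 + 8.07/8.68 + 10.9/0.149 = 74.09 d.
K_eq = L / Σ(b_i/K_i) = 21.07 / 74.09 = 0.2844 m/day.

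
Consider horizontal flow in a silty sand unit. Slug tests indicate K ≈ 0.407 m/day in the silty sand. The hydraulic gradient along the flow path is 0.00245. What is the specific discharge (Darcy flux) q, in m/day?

Hydraulic gradient i = 0.00245.
Specific discharge q = K · i = 0.4070 × 0.002450 = 0.0009971 m/day.

0.000997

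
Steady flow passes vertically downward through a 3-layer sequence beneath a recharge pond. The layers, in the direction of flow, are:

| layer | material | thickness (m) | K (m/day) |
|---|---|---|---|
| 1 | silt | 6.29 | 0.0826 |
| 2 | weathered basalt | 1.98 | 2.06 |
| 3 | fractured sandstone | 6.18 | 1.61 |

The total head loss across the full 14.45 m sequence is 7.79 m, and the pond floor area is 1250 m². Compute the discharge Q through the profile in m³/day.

120

Flow is perpendicular to layering, so the layers act in series and the equivalent K is the thickness-weighted harmonic mean.
Total thickness L = 6.29 + 1.98 + 6.18 = 14.45 m.
Σ(b_i/K_i) = 6.29/0.0826 + 1.98/2.06 + 6.18/1.61 = 80.95 d.
K_eq = L / Σ(b_i/K_i) = 14.45 / 80.95 = 0.1785 m/day.
Q = K_eq · A · (Δh/L) = 0.1785 × 1250 × (7.79/14.45) = 120.3 m³/day.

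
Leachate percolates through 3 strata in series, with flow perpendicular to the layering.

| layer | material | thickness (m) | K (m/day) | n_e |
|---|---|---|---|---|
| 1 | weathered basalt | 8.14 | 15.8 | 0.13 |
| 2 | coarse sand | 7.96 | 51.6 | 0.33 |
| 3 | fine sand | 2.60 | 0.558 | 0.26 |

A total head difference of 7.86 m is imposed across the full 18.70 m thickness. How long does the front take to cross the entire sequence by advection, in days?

2.96

With flow normal to the layers, continuity requires the same specific discharge q through every layer.
Σ(b_i/K_i) = 8.14/15.8 + 7.96/51.6 + 2.60/0.558 = 5.329 d.
q = Δh / Σ(b_i/K_i) = 7.86 / 5.329 = 1.475 m/day.
In each layer the seepage velocity is v_i = q/n_i, so the layer transit time is t_i = b_i·n_i / q:
  layer 1 (weathered basalt): t_1 = 8.14 × 0.13 / 1.475 = 0.7174 d
  layer 2 (coarse sand): t_2 = 7.96 × 0.33 / 1.475 = 1.781 d
  layer 3 (fine sand): t_3 = 2.60 × 0.26 / 1.475 = 0.4583 d
Total t = Σ t_i = 2.957 days.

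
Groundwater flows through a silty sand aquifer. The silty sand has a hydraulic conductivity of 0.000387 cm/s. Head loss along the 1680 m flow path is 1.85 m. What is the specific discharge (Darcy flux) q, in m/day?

0.000368

Convert K: 0.000387 cm/s × 864 = 0.3344 m/day.
Hydraulic gradient i = Δh / L = 1.85 / 1680 = 0.001101.
Specific discharge q = K · i = 0.3344 × 0.001101 = 0.0003682 m/day.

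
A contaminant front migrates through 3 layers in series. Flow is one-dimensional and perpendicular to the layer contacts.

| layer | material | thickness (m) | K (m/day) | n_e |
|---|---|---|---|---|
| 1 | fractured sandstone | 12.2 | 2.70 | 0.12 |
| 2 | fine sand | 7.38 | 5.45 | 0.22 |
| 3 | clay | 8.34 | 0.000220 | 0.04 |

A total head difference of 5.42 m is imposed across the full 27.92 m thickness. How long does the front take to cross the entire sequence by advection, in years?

65.5

With flow normal to the layers, continuity requires the same specific discharge q through every layer.
Σ(b_i/K_i) = 12.2/2.70 + 7.38/5.45 + 8.34/0.000220 = 37915 d.
q = Δh / Σ(b_i/K_i) = 5.42 / 37915 = 0.0001430 m/day.
In each layer the seepage velocity is v_i = q/n_i, so the layer transit time is t_i = b_i·n_i / q:
  layer 1 (fractured sandstone): t_1 = 12.2 × 0.12 / 0.0001430 = 10241 d
  layer 2 (fine sand): t_2 = 7.38 × 0.22 / 0.0001430 = 11358 d
  layer 3 (clay): t_3 = 8.34 × 0.04 / 0.0001430 = 2334 d
Total t = Σ t_i = 23933 days = 65.52 years.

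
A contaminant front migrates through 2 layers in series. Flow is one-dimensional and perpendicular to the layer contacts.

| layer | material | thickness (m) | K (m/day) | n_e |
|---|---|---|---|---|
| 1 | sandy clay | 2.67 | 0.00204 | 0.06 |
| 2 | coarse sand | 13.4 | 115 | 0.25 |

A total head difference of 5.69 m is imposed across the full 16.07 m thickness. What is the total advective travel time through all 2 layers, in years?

2.21

With flow normal to the layers, continuity requires the same specific discharge q through every layer.
Σ(b_i/K_i) = 2.67/0.00204 + 13.4/115 = 1309 d.
q = Δh / Σ(b_i/K_i) = 5.69 / 1309 = 0.004347 m/day.
In each layer the seepage velocity is v_i = q/n_i, so the layer transit time is t_i = b_i·n_i / q:
  layer 1 (sandy clay): t_1 = 2.67 × 0.06 / 0.004347 = 36.85 d
  layer 2 (coarse sand): t_2 = 13.4 × 0.25 / 0.004347 = 770.6 d
Total t = Σ t_i = 807.5 days = 2.211 years.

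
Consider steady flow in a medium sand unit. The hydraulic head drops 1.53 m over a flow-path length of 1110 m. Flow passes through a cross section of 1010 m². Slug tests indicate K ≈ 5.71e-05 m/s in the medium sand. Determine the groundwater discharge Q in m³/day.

Convert K: 5.71e-05 m/s × 86400 = 4.933 m/day.
Hydraulic gradient i = Δh / L = 1.53 / 1110 = 0.001378.
Darcy's law: Q = K · A · i = 4.933 × 1010 × 0.001378 = 6.868 m³/day.

6.87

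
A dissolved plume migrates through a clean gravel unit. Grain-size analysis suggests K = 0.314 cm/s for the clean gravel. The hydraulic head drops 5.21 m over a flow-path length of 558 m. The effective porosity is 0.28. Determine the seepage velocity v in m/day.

9.05

Convert K: 0.314 cm/s × 864 = 271.3 m/day.
Hydraulic gradient i = Δh / L = 5.21 / 558 = 0.009337.
Darcy flux q = K · i = 271.3 × 0.009337 = 2.533 m/day.
Seepage velocity v = q / n_e = 2.533 / 0.28 = 9.047 m/day.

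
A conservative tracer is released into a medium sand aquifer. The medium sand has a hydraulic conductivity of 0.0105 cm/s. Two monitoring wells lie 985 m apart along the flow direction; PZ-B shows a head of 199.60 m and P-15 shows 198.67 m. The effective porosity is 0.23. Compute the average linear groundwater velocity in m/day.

Convert K: 0.0105 cm/s × 864 = 9.072 m/day.
Hydraulic gradient i = (199.60 − 198.67) / 985 = 0.93 / 985 = 0.0009442.
Darcy flux q = K · i = 9.072 × 0.0009442 = 0.008565 m/day.
Seepage velocity v = q / n_e = 0.008565 / 0.23 = 0.03724 m/day.

0.0372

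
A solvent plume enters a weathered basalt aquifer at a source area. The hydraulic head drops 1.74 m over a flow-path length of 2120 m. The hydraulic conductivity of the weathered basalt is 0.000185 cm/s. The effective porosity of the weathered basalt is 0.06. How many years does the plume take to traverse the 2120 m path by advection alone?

Convert K: 0.000185 cm/s × 864 = 0.1598 m/day.
Hydraulic gradient i = Δh / L = 1.74 / 2120 = 0.0008208.
Darcy flux q = K · i = 0.1598 × 0.0008208 = 0.0001312 m/day.
Seepage velocity v = q / n_e = 0.0001312 / 0.06 = 0.002186 m/day.
Travel time t = L / v = 2120 / 0.002186 = 9.696e+05 days = 2655 years.

2650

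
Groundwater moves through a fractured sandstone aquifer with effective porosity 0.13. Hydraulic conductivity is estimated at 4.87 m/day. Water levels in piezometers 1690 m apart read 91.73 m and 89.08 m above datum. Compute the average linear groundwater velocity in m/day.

0.0587

Hydraulic gradient i = (91.73 − 89.08) / 1690 = 2.65 / 1690 = 0.001568.
Darcy flux q = K · i = 4.870 × 0.001568 = 0.007636 m/day.
Seepage velocity v = q / n_e = 0.007636 / 0.13 = 0.05874 m/day.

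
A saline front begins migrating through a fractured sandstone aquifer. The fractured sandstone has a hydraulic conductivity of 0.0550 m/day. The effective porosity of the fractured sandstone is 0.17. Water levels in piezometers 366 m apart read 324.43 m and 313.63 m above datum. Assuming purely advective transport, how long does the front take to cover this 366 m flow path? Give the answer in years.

105

Hydraulic gradient i = (324.43 − 313.63) / 366 = 10.8 / 366 = 0.02951.
Darcy flux q = K · i = 0.05500 × 0.02951 = 0.001623 m/day.
Seepage velocity v = q / n_e = 0.001623 / 0.17 = 0.009547 m/day.
Travel time t = L / v = 366 / 0.009547 = 38338 days = 105.0 years.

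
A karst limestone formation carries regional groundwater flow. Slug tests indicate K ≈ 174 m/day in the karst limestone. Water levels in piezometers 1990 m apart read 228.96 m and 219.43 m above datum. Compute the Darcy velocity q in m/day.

Hydraulic gradient i = (228.96 − 219.43) / 1990 = 9.53 / 1990 = 0.004789.
Specific discharge q = K · i = 174.0 × 0.004789 = 0.8333 m/day.

0.833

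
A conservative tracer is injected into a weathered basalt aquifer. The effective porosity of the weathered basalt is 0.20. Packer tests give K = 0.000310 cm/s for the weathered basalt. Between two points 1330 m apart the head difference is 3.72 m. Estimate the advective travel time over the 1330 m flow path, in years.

Convert K: 0.000310 cm/s × 864 = 0.2678 m/day.
Hydraulic gradient i = Δh / L = 3.72 / 1330 = 0.002797.
Darcy flux q = K · i = 0.2678 × 0.002797 = 0.0007491 m/day.
Seepage velocity v = q / n_e = 0.0007491 / 0.20 = 0.003746 m/day.
Travel time t = L / v = 1330 / 0.003746 = 3.551e+05 days = 972.1 years.

972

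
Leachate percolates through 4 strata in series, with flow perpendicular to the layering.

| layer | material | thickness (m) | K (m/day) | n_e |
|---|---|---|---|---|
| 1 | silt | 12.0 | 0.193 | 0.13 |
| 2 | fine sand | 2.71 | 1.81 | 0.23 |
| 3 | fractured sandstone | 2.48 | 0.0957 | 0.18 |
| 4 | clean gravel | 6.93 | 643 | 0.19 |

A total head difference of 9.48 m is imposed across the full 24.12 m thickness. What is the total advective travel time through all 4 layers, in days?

With flow normal to the layers, continuity requires the same specific discharge q through every layer.
Σ(b_i/K_i) = 12.0/0.193 + 2.71/1.81 + 2.48/0.0957 + 6.93/643 = 89.60 d.
q = Δh / Σ(b_i/K_i) = 9.48 / 89.60 = 0.1058 m/day.
In each layer the seepage velocity is v_i = q/n_i, so the layer transit time is t_i = b_i·n_i / q:
  layer 1 (silt): t_1 = 12.0 × 0.13 / 0.1058 = 14.74 d
  layer 2 (fine sand): t_2 = 2.71 × 0.23 / 0.1058 = 5.891 d
  layer 3 (fractured sandstone): t_3 = 2.48 × 0.18 / 0.1058 = 4.219 d
  layer 4 (clean gravel): t_4 = 6.93 × 0.19 / 0.1058 = 12.44 d
Total t = Σ t_i = 37.30 days.

37.3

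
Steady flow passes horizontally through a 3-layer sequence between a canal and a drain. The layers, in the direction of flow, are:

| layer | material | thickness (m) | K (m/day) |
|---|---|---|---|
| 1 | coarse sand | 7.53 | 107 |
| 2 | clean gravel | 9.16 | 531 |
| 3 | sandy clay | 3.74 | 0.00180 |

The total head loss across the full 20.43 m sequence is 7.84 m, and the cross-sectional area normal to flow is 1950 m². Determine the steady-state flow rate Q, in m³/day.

7.36

Flow is perpendicular to layering, so the layers act in series and the equivalent K is the thickness-weighted harmonic mean.
Total thickness L = 7.53 + 9.16 + 3.74 = 20.43 m.
Σ(b_i/K_i) = 7.53/107 + 9.16/531 + 3.74/0.00180 = 2078 d.
K_eq = L / Σ(b_i/K_i) = 20.43 / 2078 = 0.009832 m/day.
Q = K_eq · A · (Δh/L) = 0.009832 × 1950 × (7.84/20.43) = 7.358 m³/day.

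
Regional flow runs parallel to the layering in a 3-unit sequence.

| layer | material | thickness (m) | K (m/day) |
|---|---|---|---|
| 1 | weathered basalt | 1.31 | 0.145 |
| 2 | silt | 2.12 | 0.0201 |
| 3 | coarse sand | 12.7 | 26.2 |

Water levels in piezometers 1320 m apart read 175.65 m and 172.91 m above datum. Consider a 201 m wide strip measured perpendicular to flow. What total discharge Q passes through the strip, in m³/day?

139

Flow is parallel to layering, so each bed carries its own Darcy discharge and the transmissivities add.
Σ(K_i·b_i) = 0.145×1.31 + 0.0201×2.12 + 26.2×12.7 = 333.0 m²/day.
Hydraulic gradient i = (175.65 − 172.91) / 1320 = 2.74 / 1320 = 0.002076.
Q = Σ(K_i·b_i) · W · i = 333.0 × 201 × 0.002076 = 138.9 m³/day.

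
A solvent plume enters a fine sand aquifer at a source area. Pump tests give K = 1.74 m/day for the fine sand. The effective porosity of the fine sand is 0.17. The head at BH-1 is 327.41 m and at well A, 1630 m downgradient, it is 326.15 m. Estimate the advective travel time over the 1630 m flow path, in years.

Hydraulic gradient i = (327.41 − 326.15) / 1630 = 1.26 / 1630 = 0.0007730.
Darcy flux q = K · i = 1.740 × 0.0007730 = 0.001345 m/day.
Seepage velocity v = q / n_e = 0.001345 / 0.17 = 0.007912 m/day.
Travel time t = L / v = 1630 / 0.007912 = 2.060e+05 days = 564.0 years.

564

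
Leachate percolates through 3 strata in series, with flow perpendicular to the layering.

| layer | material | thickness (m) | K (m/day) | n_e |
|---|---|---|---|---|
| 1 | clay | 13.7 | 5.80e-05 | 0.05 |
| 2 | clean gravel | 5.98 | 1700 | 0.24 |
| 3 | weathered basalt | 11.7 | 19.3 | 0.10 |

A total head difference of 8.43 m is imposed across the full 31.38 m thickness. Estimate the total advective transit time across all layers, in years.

With flow normal to the layers, continuity requires the same specific discharge q through every layer.
Σ(b_i/K_i) = 13.7/5.80e-05 + 5.98/1700 + 11.7/19.3 = 2.362e+05 d.
q = Δh / Σ(b_i/K_i) = 8.43 / 2.362e+05 = 3.569e-05 m/day.
In each layer the seepage velocity is v_i = q/n_i, so the layer transit time is t_i = b_i·n_i / q:
  layer 1 (clay): t_1 = 13.7 × 0.05 / 3.569e-05 = 19194 d
  layer 2 (clean gravel): t_2 = 5.98 × 0.24 / 3.569e-05 = 40214 d
  layer 3 (weathered basalt): t_3 = 11.7 × 0.10 / 3.569e-05 = 32783 d
Total t = Σ t_i = 92191 days = 252.4 years.

252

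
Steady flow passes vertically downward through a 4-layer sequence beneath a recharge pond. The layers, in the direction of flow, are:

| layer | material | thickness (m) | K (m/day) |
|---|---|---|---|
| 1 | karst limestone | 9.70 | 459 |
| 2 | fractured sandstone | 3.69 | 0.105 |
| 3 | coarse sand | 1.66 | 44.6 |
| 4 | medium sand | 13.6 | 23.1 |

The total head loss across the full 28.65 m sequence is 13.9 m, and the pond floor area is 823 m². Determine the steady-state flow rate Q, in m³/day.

Flow is perpendicular to layering, so the layers act in series and the equivalent K is the thickness-weighted harmonic mean.
Total thickness L = 9.70 + 3.69 + 1.66 + 13.6 = 28.65 m.
Σ(b_i/K_i) = 9.70/459 + 3.69/0.105 + 1.66/44.6 + 13.6/23.1 = 35.79 d.
K_eq = L / Σ(b_i/K_i) = 28.65 / 35.79 = 0.8005 m/day.
Q = K_eq · A · (Δh/L) = 0.8005 × 823 × (13.9/28.65) = 319.6 m³/day.

320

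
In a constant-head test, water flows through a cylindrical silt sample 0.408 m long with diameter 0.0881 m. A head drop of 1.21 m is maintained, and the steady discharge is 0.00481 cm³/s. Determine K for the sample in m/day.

0.0230

Cross-sectional area A = π·(d/2)² = π × (0.0881/2)² = 0.006096 m².
Convert discharge: 0.00481 cm³/s = 4.810e-09 m³/s.
Darcy's law rearranged: K = Q·L / (A·Δh) = 4.810e-09 × 0.408 / (0.006096 × 1.21) = 2.661e-07 m/s = 0.02299 m/day.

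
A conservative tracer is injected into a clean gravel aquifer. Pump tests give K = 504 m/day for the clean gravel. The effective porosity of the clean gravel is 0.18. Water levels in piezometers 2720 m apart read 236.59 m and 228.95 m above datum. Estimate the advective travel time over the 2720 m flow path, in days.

346

Hydraulic gradient i = (236.59 − 228.95) / 2720 = 7.64 / 2720 = 0.002809.
Darcy flux q = K · i = 504.0 × 0.002809 = 1.416 m/day.
Seepage velocity v = q / n_e = 1.416 / 0.18 = 7.865 m/day.
Travel time t = L / v = 2720 / 7.865 = 345.8 days.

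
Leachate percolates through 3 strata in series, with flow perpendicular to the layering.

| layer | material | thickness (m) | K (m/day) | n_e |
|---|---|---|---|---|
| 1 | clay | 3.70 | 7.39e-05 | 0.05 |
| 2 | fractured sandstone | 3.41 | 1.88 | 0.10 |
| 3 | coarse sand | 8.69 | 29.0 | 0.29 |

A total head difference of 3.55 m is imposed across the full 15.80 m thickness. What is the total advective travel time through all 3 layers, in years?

With flow normal to the layers, continuity requires the same specific discharge q through every layer.
Σ(b_i/K_i) = 3.70/7.39e-05 + 3.41/1.88 + 8.69/29.0 = 50070 d.
q = Δh / Σ(b_i/K_i) = 3.55 / 50070 = 7.090e-05 m/day.
In each layer the seepage velocity is v_i = q/n_i, so the layer transit time is t_i = b_i·n_i / q:
  layer 1 (clay): t_1 = 3.70 × 0.05 / 7.090e-05 = 2609 d
  layer 2 (fractured sandstone): t_2 = 3.41 × 0.10 / 7.090e-05 = 4810 d
  layer 3 (coarse sand): t_3 = 8.69 × 0.29 / 7.090e-05 = 35544 d
Total t = Σ t_i = 42963 days = 117.6 years.

118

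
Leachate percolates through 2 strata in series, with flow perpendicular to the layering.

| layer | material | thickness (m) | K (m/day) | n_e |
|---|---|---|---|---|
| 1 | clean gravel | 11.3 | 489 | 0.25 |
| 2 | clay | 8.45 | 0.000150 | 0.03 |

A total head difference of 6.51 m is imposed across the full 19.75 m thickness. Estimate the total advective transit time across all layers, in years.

With flow normal to the layers, continuity requires the same specific discharge q through every layer.
Σ(b_i/K_i) = 11.3/489 + 8.45/0.000150 = 56333 d.
q = Δh / Σ(b_i/K_i) = 6.51 / 56333 = 0.0001156 m/day.
In each layer the seepage velocity is v_i = q/n_i, so the layer transit time is t_i = b_i·n_i / q:
  layer 1 (clean gravel): t_1 = 11.3 × 0.25 / 0.0001156 = 24446 d
  layer 2 (clay): t_2 = 8.45 × 0.03 / 0.0001156 = 2194 d
Total t = Σ t_i = 26639 days = 72.93 years.

72.9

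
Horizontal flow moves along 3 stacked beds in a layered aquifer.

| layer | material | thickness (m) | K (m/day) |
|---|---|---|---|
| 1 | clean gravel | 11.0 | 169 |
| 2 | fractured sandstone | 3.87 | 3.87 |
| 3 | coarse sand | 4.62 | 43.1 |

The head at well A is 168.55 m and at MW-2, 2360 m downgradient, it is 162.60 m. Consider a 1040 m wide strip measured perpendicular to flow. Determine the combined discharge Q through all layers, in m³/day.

5440

Flow is parallel to layering, so each bed carries its own Darcy discharge and the transmissivities add.
Σ(K_i·b_i) = 169×11.0 + 3.87×3.87 + 43.1×4.62 = 2073 m²/day.
Hydraulic gradient i = (168.55 − 162.60) / 2360 = 5.95 / 2360 = 0.002521.
Q = Σ(K_i·b_i) · W · i = 2073 × 1040 × 0.002521 = 5436 m³/day.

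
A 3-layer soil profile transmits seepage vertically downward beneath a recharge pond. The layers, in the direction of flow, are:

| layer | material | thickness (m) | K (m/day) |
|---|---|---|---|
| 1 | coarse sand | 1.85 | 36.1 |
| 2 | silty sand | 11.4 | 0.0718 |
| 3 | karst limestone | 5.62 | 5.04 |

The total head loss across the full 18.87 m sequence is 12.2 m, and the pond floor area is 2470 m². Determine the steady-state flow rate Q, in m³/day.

Flow is perpendicular to layering, so the layers act in series and the equivalent K is the thickness-weighted harmonic mean.
Total thickness L = 1.85 + 11.4 + 5.62 = 18.87 m.
Σ(b_i/K_i) = 1.85/36.1 + 11.4/0.0718 + 5.62/5.04 = 159.9 d.
K_eq = L / Σ(b_i/K_i) = 18.87 / 159.9 = 0.1180 m/day.
Q = K_eq · A · (Δh/L) = 0.1180 × 2470 × (12.2/18.87) = 188.4 m³/day.

188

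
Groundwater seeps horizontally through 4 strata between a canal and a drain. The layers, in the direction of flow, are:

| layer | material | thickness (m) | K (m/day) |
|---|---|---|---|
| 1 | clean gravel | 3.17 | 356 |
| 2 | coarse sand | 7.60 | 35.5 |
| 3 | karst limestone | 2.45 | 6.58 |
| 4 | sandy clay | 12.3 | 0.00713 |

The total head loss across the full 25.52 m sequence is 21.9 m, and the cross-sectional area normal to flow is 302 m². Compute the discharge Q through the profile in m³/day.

3.83

Flow is perpendicular to layering, so the layers act in series and the equivalent K is the thickness-weighted harmonic mean.
Total thickness L = 3.17 + 7.60 + 2.45 + 12.3 = 25.52 m.
Σ(b_i/K_i) = 3.17/356 + 7.60/35.5 + 2.45/6.58 + 12.3/0.00713 = 1726 d.
K_eq = L / Σ(b_i/K_i) = 25.52 / 1726 = 0.01479 m/day.
Q = K_eq · A · (Δh/L) = 0.01479 × 302 × (21.9/25.52) = 3.833 m³/day.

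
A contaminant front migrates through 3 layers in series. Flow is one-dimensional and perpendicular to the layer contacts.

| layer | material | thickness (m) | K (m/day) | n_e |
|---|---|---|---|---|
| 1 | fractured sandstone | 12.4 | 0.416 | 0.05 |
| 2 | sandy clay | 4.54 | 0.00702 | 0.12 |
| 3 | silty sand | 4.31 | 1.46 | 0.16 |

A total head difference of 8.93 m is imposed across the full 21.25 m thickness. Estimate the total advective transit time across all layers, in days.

With flow normal to the layers, continuity requires the same specific discharge q through every layer.
Σ(b_i/K_i) = 12.4/0.416 + 4.54/0.00702 + 4.31/1.46 = 679.5 d.
q = Δh / Σ(b_i/K_i) = 8.93 / 679.5 = 0.01314 m/day.
In each layer the seepage velocity is v_i = q/n_i, so the layer transit time is t_i = b_i·n_i / q:
  layer 1 (fractured sandstone): t_1 = 12.4 × 0.05 / 0.01314 = 47.18 d
  layer 2 (sandy clay): t_2 = 4.54 × 0.12 / 0.01314 = 41.45 d
  layer 3 (silty sand): t_3 = 4.31 × 0.16 / 0.01314 = 52.47 d
Total t = Σ t_i = 141.1 days.

141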